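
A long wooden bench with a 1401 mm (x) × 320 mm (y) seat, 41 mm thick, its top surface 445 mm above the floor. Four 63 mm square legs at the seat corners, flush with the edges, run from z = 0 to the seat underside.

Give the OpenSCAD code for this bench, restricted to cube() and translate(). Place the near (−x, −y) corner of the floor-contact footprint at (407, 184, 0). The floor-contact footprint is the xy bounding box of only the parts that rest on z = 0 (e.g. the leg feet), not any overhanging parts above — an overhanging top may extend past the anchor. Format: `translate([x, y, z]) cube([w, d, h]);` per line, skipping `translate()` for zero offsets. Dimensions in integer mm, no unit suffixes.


translate([407, 184, 404]) cube([1401, 320, 41]);
translate([407, 184, 0]) cube([63, 63, 404]);
translate([407, 441, 0]) cube([63, 63, 404]);
translate([1745, 184, 0]) cube([63, 63, 404]);
translate([1745, 441, 0]) cube([63, 63, 404]);


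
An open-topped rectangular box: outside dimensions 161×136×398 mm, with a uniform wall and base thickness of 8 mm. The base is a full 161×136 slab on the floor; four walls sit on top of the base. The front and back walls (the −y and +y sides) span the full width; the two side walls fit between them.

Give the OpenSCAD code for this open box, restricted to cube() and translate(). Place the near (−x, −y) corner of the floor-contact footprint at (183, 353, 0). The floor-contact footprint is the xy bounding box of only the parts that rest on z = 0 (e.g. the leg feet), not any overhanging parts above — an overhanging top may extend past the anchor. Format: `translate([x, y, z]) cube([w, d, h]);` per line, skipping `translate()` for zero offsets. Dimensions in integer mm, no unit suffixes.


translate([183, 353, 0]) cube([161, 136, 8]);
translate([183, 353, 8]) cube([161, 8, 390]);
translate([183, 481, 8]) cube([161, 8, 390]);
translate([183, 361, 8]) cube([8, 120, 390]);
translate([336, 361, 8]) cube([8, 120, 390]);


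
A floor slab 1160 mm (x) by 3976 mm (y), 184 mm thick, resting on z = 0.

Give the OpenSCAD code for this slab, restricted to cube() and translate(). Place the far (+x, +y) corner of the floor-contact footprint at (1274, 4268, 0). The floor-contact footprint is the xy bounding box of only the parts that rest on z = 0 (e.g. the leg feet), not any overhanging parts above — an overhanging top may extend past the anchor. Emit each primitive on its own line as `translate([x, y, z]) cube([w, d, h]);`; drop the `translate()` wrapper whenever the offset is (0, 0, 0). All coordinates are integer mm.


translate([114, 292, 0]) cube([1160, 3976, 184]);


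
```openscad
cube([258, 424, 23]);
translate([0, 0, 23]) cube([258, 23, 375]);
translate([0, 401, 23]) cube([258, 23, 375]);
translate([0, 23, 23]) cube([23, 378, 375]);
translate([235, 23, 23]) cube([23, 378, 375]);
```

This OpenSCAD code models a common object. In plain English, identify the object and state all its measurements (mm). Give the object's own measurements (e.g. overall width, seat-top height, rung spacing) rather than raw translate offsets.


An open-topped rectangular box: outside dimensions 258×424×398 mm, with a uniform wall and base thickness of 23 mm. The base is a full 258×424 slab on the floor; four walls sit on top of the base. The front and back walls (the −y and +y sides) span the full width; the two side walls fit between them.


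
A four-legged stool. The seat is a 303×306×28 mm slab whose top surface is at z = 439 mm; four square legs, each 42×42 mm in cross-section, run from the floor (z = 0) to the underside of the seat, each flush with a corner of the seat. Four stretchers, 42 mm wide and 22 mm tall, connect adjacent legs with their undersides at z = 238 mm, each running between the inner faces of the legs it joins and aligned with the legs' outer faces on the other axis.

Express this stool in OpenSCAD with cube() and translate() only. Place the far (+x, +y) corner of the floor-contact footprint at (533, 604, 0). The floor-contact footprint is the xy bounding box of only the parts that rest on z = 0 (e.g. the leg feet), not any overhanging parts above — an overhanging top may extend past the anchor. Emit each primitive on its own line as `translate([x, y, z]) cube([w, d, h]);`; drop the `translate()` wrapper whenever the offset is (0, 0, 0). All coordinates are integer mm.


translate([230, 298, 411]) cube([303, 306, 28]);
translate([230, 298, 0]) cube([42, 42, 411]);
translate([491, 298, 0]) cube([42, 42, 411]);
translate([230, 562, 0]) cube([42, 42, 411]);
translate([491, 562, 0]) cube([42, 42, 411]);
translate([272, 298, 238]) cube([219, 42, 22]);
translate([272, 562, 238]) cube([219, 42, 22]);
translate([230, 340, 238]) cube([42, 222, 22]);
translate([491, 340, 238]) cube([42, 222, 22]);


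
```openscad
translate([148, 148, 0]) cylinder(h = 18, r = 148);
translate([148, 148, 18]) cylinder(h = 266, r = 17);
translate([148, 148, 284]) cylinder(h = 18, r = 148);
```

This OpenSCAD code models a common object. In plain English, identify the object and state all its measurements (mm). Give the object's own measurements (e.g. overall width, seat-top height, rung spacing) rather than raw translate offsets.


A spool: two coaxial disc flanges of radius 148 mm and thickness 18 mm, joined by a core cylinder of radius 17 mm and height 266 mm. The lower flange rests on z = 0 and the three cylinders share a vertical axis.


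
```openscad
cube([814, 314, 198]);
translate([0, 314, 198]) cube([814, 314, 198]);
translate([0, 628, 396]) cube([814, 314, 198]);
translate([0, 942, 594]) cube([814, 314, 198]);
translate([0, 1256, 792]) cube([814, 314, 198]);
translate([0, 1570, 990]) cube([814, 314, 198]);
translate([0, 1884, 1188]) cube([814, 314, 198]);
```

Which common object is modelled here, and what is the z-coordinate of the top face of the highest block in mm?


A staircase. The total rise is 1386 mm.

7 identical blocks, each offset up and back from the previous — a staircase. Each step is 198 mm tall and there are 7 of them, so the total rise is 7 × 198 = 1386 mm.


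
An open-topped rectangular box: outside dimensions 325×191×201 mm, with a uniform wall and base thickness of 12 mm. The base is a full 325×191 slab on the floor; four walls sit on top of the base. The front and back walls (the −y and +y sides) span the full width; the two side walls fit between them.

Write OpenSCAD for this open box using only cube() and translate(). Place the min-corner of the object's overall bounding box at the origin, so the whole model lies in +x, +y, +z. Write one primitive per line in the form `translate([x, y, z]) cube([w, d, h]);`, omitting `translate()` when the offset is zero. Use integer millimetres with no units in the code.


cube([325, 191, 12]);
translate([0, 0, 12]) cube([325, 12, 189]);
translate([0, 179, 12]) cube([325, 12, 189]);
translate([0, 12, 12]) cube([12, 167, 189]);
translate([313, 12, 12]) cube([12, 167, 189]);


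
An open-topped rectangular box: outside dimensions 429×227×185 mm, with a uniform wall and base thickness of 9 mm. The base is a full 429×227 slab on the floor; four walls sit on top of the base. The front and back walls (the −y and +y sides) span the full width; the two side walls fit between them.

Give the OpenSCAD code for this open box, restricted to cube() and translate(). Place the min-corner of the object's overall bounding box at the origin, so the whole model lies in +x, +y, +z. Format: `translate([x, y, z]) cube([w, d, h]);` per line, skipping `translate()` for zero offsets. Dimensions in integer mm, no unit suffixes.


cube([429, 227, 9]);
translate([0, 0, 9]) cube([429, 9, 176]);
translate([0, 218, 9]) cube([429, 9, 176]);
translate([0, 9, 9]) cube([9, 209, 176]);
translate([420, 9, 9]) cube([9, 209, 176]);


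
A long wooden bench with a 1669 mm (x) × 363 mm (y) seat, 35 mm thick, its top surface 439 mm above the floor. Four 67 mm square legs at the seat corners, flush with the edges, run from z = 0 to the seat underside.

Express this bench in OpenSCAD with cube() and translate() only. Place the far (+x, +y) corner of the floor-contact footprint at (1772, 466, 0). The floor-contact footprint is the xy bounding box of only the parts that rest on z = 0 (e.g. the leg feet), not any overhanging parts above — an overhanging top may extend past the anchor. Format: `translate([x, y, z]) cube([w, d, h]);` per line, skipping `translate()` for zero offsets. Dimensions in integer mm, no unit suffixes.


translate([103, 103, 404]) cube([1669, 363, 35]);
translate([103, 103, 0]) cube([67, 67, 404]);
translate([103, 399, 0]) cube([67, 67, 404]);
translate([1705, 103, 0]) cube([67, 67, 404]);
translate([1705, 399, 0]) cube([67, 67, 404]);


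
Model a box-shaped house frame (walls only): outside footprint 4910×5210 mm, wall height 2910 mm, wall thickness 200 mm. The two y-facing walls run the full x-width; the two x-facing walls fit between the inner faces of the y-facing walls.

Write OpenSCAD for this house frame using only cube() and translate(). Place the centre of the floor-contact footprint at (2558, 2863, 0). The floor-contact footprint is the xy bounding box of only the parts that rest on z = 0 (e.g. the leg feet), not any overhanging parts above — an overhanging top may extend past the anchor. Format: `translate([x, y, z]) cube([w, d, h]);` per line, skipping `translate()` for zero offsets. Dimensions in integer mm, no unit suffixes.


translate([103, 258, 0]) cube([4910, 200, 2910]);
translate([103, 5268, 0]) cube([4910, 200, 2910]);
translate([103, 458, 0]) cube([200, 4810, 2910]);
translate([4813, 458, 0]) cube([200, 4810, 2910]);


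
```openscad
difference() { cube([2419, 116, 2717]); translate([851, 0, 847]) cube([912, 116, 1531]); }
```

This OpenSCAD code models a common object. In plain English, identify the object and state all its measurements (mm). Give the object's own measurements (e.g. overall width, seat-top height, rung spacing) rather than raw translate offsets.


A wall 2419 mm long (x), 116 mm thick (y), 2717 mm tall, with a rectangular window opening cut through it. The opening is 912 mm wide and 1531 mm tall; its sill is at z = 847 mm and its near (−x) edge is 851 mm from the wall's −x end. The opening passes through the full wall thickness.


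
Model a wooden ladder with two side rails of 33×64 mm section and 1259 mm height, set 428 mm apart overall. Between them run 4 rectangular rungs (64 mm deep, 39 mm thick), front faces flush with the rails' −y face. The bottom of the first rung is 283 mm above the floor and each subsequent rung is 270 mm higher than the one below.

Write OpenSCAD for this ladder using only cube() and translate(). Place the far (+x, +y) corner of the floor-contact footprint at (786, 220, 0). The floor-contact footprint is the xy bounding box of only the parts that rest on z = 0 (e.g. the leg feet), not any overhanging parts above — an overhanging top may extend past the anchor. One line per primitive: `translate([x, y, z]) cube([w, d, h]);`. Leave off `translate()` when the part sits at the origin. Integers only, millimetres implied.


// rung span = 428 - 2*33 = 362
// rung[k] z = 283 + k*270
translate([358, 156, 0]) cube([33, 64, 1259]);
translate([753, 156, 0]) cube([33, 64, 1259]);
translate([391, 156, 283]) cube([362, 64, 39]);
translate([391, 156, 553]) cube([362, 64, 39]);
translate([391, 156, 823]) cube([362, 64, 39]);
translate([391, 156, 1093]) cube([362, 64, 39]);


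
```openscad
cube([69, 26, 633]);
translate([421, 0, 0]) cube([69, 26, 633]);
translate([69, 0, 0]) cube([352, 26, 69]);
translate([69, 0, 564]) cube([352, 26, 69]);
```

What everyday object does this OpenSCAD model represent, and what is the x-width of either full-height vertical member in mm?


A picture frame. The border width is 69 mm.

Four thin pieces enclosing a rectangular opening — a picture frame. The two full-height stiles are 633 mm tall; the top rail sits at z = 564 and is 69 mm tall, so the border above the opening is 633 − 564 = 69 mm, matching the stile x-width.


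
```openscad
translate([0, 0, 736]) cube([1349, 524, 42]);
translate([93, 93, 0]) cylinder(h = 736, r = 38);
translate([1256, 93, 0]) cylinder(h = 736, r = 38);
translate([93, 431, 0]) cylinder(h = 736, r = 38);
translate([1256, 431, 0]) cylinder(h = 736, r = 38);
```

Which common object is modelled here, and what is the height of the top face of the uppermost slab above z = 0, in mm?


A table. The table height is 778 mm.

A 1349×524×42 slab sits at z = 736 on four Ø76 mm round legs — a table. The top surface is at 736 + 42 = 778 mm.


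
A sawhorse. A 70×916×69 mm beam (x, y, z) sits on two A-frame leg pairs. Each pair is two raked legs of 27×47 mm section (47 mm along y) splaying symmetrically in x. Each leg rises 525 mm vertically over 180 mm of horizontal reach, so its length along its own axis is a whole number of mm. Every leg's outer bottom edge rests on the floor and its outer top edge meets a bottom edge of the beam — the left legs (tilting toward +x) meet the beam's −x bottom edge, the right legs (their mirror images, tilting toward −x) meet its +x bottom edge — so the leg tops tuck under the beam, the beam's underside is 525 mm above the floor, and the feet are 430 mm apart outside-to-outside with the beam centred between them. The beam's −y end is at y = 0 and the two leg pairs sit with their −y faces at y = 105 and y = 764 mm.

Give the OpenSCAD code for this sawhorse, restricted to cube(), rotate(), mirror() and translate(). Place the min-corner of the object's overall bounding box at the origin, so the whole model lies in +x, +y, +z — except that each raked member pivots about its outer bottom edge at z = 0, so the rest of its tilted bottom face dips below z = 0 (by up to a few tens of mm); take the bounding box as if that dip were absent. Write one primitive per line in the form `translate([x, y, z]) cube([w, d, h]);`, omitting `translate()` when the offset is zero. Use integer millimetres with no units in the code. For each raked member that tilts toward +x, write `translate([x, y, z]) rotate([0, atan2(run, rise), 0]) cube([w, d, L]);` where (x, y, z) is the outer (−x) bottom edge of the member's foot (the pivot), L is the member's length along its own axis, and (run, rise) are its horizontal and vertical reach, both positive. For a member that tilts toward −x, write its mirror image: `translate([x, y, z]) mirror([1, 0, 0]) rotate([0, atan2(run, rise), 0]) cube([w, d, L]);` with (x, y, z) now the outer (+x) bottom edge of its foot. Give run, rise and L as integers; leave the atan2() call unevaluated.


translate([180, 0, 525]) cube([70, 916, 69]);
translate([0, 105, 0]) rotate([0, atan2(180, 525), 0]) cube([27, 47, 555]);
translate([430, 105, 0]) mirror([1, 0, 0]) rotate([0, atan2(180, 525), 0]) cube([27, 47, 555]);
translate([0, 764, 0]) rotate([0, atan2(180, 525), 0]) cube([27, 47, 555]);
translate([430, 764, 0]) mirror([1, 0, 0]) rotate([0, atan2(180, 525), 0]) cube([27, 47, 555]);


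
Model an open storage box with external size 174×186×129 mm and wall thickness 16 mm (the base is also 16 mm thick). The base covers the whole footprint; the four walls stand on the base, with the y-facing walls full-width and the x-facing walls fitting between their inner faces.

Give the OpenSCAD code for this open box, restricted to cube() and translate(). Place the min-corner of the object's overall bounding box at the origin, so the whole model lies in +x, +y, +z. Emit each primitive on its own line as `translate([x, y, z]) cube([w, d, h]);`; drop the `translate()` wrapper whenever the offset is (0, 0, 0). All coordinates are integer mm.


cube([174, 186, 16]);
translate([0, 0, 16]) cube([174, 16, 113]);
translate([0, 170, 16]) cube([174, 16, 113]);
translate([0, 16, 16]) cube([16, 154, 113]);
translate([158, 16, 16]) cube([16, 154, 113]);


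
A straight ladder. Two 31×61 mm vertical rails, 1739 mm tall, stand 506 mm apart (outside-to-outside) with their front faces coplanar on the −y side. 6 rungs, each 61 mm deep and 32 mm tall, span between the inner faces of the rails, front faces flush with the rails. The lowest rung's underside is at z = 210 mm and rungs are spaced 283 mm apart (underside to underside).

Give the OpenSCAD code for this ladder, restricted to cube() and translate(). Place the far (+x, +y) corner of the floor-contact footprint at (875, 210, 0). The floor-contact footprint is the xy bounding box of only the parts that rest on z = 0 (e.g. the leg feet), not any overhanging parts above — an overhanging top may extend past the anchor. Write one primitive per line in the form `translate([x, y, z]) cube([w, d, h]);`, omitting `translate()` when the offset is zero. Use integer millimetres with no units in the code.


// rung span = 506 - 2*31 = 444
// rung[k] z = 210 + k*283
translate([369, 149, 0]) cube([31, 61, 1739]);
translate([844, 149, 0]) cube([31, 61, 1739]);
translate([400, 149, 210]) cube([444, 61, 32]);
translate([400, 149, 493]) cube([444, 61, 32]);
translate([400, 149, 776]) cube([444, 61, 32]);
translate([400, 149, 1059]) cube([444, 61, 32]);
translate([400, 149, 1342]) cube([444, 61, 32]);
translate([400, 149, 1625]) cube([444, 61, 32]);


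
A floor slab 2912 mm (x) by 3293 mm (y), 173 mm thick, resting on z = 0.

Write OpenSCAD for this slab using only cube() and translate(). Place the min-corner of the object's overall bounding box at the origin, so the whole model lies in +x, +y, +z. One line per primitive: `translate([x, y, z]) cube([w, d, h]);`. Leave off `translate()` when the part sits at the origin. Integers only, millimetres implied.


cube([2912, 3293, 173]);


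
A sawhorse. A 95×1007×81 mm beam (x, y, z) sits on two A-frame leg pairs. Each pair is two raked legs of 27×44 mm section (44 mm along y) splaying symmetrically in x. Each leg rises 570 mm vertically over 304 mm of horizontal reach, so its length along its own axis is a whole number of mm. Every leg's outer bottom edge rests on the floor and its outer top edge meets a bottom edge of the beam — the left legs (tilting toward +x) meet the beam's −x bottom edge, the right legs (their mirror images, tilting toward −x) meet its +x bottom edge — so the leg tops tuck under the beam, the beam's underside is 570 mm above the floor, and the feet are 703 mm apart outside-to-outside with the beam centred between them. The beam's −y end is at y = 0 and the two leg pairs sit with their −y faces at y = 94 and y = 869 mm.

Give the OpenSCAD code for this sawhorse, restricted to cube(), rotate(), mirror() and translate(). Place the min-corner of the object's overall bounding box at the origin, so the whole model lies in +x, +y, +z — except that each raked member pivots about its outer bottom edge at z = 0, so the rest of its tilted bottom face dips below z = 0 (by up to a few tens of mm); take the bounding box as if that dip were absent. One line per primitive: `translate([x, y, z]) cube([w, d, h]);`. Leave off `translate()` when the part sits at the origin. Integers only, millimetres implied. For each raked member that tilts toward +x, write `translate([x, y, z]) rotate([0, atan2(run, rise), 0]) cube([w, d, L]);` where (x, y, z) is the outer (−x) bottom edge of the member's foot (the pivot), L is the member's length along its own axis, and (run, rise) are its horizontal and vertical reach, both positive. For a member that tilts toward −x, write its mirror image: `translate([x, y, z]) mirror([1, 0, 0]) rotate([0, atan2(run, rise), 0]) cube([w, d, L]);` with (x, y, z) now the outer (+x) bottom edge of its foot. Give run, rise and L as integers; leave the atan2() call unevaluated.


// leg length = √(304² + 570²) = 646
// right-leg outer foot x = 2·304 + 95 = 703
// beam min-corner = (304, 0, 570)
translate([304, 0, 570]) cube([95, 1007, 81]);
translate([0, 94, 0]) rotate([0, atan2(304, 570), 0]) cube([27, 44, 646]);
translate([703, 94, 0]) mirror([1, 0, 0]) rotate([0, atan2(304, 570), 0]) cube([27, 44, 646]);
translate([0, 869, 0]) rotate([0, atan2(304, 570), 0]) cube([27, 44, 646]);
translate([703, 869, 0]) mirror([1, 0, 0]) rotate([0, atan2(304, 570), 0]) cube([27, 44, 646]);


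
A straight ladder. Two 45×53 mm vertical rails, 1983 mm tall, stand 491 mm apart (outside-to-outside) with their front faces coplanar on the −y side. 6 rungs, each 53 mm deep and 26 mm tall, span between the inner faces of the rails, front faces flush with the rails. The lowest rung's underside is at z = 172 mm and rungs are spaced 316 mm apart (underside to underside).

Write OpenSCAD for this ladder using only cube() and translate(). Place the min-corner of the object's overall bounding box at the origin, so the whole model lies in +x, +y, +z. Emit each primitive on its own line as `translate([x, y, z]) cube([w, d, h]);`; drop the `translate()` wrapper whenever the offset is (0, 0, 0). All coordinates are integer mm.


cube([45, 53, 1983]);
translate([446, 0, 0]) cube([45, 53, 1983]);
translate([45, 0, 172]) cube([401, 53, 26]);
translate([45, 0, 488]) cube([401, 53, 26]);
translate([45, 0, 804]) cube([401, 53, 26]);
translate([45, 0, 1120]) cube([401, 53, 26]);
translate([45, 0, 1436]) cube([401, 53, 26]);
translate([45, 0, 1752]) cube([401, 53, 26]);


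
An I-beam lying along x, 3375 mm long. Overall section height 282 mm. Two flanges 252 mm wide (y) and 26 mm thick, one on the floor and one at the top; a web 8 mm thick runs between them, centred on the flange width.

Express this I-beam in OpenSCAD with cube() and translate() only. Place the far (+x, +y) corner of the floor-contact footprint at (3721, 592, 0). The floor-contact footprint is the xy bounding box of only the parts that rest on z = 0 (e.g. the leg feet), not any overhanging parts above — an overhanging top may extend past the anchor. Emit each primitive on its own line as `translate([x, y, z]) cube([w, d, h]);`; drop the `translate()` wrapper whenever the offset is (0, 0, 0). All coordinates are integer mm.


translate([346, 340, 0]) cube([3375, 252, 26]);
translate([346, 462, 26]) cube([3375, 8, 230]);
translate([346, 340, 256]) cube([3375, 252, 26]);


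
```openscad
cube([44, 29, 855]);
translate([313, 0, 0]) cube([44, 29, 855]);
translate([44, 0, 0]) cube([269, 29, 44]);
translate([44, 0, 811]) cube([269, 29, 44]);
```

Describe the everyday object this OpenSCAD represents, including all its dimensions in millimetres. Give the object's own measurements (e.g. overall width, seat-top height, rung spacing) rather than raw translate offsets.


A rectangular picture frame lying in the x–z plane (depth along y). The opening is 269 mm wide (x) by 767 mm tall (z), surrounded by a border 44 mm wide on all four sides. The frame is 29 mm deep and is made of two full-height vertical stiles with two horizontal rails fitted between them.


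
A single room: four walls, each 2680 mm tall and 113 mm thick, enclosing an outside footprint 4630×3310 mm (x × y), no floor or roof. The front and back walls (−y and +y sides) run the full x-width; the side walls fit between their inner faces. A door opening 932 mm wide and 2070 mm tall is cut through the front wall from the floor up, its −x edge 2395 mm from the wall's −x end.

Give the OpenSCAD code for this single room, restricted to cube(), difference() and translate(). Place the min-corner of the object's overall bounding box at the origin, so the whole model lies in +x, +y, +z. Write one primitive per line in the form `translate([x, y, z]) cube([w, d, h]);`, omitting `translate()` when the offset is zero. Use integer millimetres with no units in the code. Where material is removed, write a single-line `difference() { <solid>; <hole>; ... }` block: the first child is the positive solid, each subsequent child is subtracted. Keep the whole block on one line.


difference() { cube([4630, 113, 2680]); translate([2395, 0, 0]) cube([932, 113, 2070]); }
translate([0, 3197, 0]) cube([4630, 113, 2680]);
translate([0, 113, 0]) cube([113, 3084, 2680]);
translate([4517, 113, 0]) cube([113, 3084, 2680]);


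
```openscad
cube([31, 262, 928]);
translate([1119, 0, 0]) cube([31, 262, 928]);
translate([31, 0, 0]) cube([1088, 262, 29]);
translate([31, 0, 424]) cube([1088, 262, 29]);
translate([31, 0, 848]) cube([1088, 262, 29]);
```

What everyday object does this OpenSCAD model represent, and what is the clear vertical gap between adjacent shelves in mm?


A bookshelf. The clear shelf gap is 395 mm.

Two tall side panels with 3 horizontal boards between them — a bookshelf. The first two shelf undersides are at z = 0 and z = 424; with shelf thickness 29, the clear gap is 424 − 0 − 29 = 395 mm.


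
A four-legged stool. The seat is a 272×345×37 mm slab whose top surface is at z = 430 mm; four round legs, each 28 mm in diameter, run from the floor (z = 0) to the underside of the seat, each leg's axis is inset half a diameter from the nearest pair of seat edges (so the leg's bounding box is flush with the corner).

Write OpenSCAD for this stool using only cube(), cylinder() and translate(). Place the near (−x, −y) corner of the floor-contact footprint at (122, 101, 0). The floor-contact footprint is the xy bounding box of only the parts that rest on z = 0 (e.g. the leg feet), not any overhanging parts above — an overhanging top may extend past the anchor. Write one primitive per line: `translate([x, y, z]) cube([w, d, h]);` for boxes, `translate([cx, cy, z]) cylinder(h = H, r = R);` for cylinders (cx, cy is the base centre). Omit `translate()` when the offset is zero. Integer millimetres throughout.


// leg_h = 430 - 37 = 393
translate([122, 101, 393]) cube([272, 345, 37]);
translate([136, 115, 0]) cylinder(h = 393, r = 14);
translate([380, 115, 0]) cylinder(h = 393, r = 14);
translate([136, 432, 0]) cylinder(h = 393, r = 14);
translate([380, 432, 0]) cylinder(h = 393, r = 14);


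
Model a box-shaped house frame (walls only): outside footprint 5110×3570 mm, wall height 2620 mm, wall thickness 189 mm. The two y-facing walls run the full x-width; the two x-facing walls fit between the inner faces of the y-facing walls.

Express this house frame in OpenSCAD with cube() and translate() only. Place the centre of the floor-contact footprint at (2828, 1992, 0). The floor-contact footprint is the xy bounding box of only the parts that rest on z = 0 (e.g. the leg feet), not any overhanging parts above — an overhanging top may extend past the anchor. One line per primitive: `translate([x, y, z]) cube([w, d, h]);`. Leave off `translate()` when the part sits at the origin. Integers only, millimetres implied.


translate([273, 207, 0]) cube([5110, 189, 2620]);
translate([273, 3588, 0]) cube([5110, 189, 2620]);
translate([273, 396, 0]) cube([189, 3192, 2620]);
translate([5194, 396, 0]) cube([189, 3192, 2620]);


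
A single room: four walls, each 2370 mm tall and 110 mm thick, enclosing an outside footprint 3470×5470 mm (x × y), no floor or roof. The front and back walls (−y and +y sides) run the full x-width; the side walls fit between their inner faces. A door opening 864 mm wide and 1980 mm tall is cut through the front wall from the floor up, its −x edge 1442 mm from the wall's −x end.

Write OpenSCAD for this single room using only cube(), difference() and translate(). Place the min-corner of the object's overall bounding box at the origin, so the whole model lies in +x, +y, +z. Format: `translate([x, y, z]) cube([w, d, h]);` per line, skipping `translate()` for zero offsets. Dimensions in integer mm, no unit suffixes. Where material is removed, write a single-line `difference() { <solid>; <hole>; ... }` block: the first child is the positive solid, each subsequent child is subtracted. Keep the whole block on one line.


difference() { cube([3470, 110, 2370]); translate([1442, 0, 0]) cube([864, 110, 1980]); }
translate([0, 5360, 0]) cube([3470, 110, 2370]);
translate([0, 110, 0]) cube([110, 5250, 2370]);
translate([3360, 110, 0]) cube([110, 5250, 2370]);


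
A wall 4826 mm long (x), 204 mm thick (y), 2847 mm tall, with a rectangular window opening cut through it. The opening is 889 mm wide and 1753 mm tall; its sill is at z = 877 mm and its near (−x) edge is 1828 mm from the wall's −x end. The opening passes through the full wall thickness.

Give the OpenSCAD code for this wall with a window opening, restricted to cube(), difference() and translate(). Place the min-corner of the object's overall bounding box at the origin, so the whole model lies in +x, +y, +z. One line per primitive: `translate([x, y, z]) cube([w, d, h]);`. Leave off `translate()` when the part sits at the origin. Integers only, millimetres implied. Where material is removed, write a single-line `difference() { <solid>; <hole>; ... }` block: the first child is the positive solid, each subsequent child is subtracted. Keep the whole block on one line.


difference() { cube([4826, 204, 2847]); translate([1828, 0, 877]) cube([889, 204, 1753]); }


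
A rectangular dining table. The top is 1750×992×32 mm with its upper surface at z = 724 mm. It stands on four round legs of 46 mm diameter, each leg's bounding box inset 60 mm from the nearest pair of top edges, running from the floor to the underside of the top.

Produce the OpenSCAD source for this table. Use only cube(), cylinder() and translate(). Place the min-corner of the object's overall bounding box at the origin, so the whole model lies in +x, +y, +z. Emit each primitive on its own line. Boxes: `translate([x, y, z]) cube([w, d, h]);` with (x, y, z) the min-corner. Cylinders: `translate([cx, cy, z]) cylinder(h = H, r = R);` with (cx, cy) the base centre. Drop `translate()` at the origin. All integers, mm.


translate([0, 0, 692]) cube([1750, 992, 32]);
translate([83, 83, 0]) cylinder(h = 692, r = 23);
translate([1667, 83, 0]) cylinder(h = 692, r = 23);
translate([83, 909, 0]) cylinder(h = 692, r = 23);
translate([1667, 909, 0]) cylinder(h = 692, r = 23);


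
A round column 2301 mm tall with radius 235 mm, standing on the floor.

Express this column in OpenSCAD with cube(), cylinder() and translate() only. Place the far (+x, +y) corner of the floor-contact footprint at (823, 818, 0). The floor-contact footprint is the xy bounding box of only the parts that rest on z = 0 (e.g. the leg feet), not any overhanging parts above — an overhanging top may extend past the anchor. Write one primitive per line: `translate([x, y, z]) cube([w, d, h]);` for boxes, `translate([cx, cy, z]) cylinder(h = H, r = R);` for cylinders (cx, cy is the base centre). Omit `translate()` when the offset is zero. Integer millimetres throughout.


translate([588, 583, 0]) cylinder(h = 2301, r = 235);


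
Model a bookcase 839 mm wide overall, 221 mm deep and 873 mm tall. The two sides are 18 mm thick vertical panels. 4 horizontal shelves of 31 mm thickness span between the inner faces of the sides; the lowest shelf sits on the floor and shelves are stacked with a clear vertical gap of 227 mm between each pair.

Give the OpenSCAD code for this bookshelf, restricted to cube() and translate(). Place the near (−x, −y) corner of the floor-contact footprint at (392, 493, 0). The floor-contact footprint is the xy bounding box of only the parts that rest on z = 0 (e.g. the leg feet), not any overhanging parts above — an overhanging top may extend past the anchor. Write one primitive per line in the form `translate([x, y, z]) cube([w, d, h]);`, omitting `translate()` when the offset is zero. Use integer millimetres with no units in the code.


translate([392, 493, 0]) cube([18, 221, 873]);
translate([1213, 493, 0]) cube([18, 221, 873]);
translate([410, 493, 0]) cube([803, 221, 31]);
translate([410, 493, 258]) cube([803, 221, 31]);
translate([410, 493, 516]) cube([803, 221, 31]);
translate([410, 493, 774]) cube([803, 221, 31]);


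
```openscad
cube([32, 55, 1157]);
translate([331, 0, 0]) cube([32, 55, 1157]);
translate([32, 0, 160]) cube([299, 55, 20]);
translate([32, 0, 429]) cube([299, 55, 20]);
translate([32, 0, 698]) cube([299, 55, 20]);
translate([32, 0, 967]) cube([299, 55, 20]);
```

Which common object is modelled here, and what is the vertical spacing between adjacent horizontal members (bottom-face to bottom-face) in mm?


A ladder. The rung spacing is 269 mm.

Two tall 32×55 posts with 4 short bars between them — a ladder. Adjacent rungs sit at z = 160 and z = 429, so the spacing is 429 − 160 = 269 mm.


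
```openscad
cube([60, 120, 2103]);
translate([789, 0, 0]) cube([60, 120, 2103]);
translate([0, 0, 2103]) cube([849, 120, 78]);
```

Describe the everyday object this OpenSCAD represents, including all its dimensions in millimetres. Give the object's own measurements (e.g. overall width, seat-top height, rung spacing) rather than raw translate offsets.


A door frame. The clear opening is 729 mm wide and 2103 mm high. Two 60 mm wide jambs, 120 mm deep, stand either side of the opening from the floor to the top of the opening. A 78 mm thick head sits across the top of both jambs, spanning the full outside width of the frame.


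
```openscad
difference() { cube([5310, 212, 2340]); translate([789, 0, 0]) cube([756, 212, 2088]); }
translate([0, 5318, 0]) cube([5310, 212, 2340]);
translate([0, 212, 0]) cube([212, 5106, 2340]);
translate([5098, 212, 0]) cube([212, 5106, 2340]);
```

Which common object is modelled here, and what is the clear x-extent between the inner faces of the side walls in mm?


A single room. The interior width is 4886 mm.

Four walls enclosing a rectangle with a door in the front wall — a room. Outside width 5310 minus two 212 mm walls gives 4886 mm.


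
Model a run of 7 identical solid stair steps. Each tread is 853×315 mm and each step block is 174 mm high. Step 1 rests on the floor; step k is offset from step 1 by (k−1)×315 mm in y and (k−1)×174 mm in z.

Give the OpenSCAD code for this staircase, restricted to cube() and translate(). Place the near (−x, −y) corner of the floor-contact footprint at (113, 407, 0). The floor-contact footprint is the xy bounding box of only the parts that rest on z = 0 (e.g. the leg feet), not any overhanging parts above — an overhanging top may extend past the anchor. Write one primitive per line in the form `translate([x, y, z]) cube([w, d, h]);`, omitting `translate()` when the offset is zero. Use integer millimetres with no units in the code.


translate([113, 407, 0]) cube([853, 315, 174]);
translate([113, 722, 174]) cube([853, 315, 174]);
translate([113, 1037, 348]) cube([853, 315, 174]);
translate([113, 1352, 522]) cube([853, 315, 174]);
translate([113, 1667, 696]) cube([853, 315, 174]);
translate([113, 1982, 870]) cube([853, 315, 174]);
translate([113, 2297, 1044]) cube([853, 315, 174]);


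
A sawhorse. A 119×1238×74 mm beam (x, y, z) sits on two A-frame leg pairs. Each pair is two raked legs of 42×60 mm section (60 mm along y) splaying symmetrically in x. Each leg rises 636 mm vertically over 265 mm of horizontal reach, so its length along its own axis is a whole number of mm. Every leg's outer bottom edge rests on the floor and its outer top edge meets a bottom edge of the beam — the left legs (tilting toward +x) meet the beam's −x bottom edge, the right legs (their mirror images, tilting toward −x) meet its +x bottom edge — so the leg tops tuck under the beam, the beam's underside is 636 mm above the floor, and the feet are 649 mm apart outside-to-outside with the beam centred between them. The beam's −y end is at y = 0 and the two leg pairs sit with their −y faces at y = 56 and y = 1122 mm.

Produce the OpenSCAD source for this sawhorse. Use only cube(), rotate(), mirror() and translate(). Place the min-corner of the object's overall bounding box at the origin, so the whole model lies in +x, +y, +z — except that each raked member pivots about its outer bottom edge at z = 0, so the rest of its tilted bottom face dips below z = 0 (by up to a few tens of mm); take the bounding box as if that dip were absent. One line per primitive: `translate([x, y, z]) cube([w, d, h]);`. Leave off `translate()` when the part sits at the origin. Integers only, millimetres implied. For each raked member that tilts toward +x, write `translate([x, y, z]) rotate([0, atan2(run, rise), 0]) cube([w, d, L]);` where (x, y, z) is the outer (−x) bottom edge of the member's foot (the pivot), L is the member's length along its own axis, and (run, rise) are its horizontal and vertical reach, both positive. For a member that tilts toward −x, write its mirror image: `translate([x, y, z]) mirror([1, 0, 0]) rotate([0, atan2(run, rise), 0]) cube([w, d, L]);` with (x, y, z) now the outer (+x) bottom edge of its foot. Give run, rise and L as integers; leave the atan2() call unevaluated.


translate([265, 0, 636]) cube([119, 1238, 74]);
translate([0, 56, 0]) rotate([0, atan2(265, 636), 0]) cube([42, 60, 689]);
translate([649, 56, 0]) mirror([1, 0, 0]) rotate([0, atan2(265, 636), 0]) cube([42, 60, 689]);
translate([0, 1122, 0]) rotate([0, atan2(265, 636), 0]) cube([42, 60, 689]);
translate([649, 1122, 0]) mirror([1, 0, 0]) rotate([0, atan2(265, 636), 0]) cube([42, 60, 689]);


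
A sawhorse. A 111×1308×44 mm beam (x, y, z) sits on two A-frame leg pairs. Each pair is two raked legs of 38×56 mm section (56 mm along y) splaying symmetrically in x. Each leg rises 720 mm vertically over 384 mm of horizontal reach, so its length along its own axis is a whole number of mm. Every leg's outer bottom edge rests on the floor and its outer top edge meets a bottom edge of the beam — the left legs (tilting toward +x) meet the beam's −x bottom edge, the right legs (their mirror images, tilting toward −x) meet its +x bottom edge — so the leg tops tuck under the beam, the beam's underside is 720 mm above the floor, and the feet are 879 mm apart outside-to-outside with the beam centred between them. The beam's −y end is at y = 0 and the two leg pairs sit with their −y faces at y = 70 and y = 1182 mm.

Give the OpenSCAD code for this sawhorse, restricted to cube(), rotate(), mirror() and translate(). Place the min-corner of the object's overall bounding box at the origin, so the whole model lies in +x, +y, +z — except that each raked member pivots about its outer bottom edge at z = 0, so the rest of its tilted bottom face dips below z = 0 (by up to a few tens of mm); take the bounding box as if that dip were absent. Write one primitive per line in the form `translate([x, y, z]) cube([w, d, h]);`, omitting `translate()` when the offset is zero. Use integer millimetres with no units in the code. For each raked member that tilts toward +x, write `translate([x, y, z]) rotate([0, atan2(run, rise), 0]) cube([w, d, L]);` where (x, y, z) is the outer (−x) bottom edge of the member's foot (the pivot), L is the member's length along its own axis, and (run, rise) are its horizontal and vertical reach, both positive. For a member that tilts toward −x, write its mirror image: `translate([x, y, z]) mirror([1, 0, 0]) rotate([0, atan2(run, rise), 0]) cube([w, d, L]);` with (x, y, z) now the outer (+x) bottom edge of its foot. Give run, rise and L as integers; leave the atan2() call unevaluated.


translate([384, 0, 720]) cube([111, 1308, 44]);
translate([0, 70, 0]) rotate([0, atan2(384, 720), 0]) cube([38, 56, 816]);
translate([879, 70, 0]) mirror([1, 0, 0]) rotate([0, atan2(384, 720), 0]) cube([38, 56, 816]);
translate([0, 1182, 0]) rotate([0, atan2(384, 720), 0]) cube([38, 56, 816]);
translate([879, 1182, 0]) mirror([1, 0, 0]) rotate([0, atan2(384, 720), 0]) cube([38, 56, 816]);


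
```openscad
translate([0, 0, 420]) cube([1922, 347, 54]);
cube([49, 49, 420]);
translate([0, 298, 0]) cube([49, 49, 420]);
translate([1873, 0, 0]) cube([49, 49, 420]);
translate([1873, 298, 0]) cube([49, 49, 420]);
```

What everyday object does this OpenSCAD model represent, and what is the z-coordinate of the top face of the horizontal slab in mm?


A bench. The seat-top height is 474 mm.

A long slab on four corner posts — a bench. The slab sits at z = 420 with thickness 54, so the top is 420 + 54 = 474 mm.


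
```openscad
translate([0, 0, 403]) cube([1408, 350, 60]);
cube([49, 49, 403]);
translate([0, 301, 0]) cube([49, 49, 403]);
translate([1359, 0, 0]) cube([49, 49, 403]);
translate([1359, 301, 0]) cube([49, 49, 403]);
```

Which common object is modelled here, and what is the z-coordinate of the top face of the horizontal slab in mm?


A bench. The seat-top height is 463 mm.

A long slab on four corner posts — a bench. The slab sits at z = 403 with thickness 60, so the top is 403 + 60 = 463 mm.
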